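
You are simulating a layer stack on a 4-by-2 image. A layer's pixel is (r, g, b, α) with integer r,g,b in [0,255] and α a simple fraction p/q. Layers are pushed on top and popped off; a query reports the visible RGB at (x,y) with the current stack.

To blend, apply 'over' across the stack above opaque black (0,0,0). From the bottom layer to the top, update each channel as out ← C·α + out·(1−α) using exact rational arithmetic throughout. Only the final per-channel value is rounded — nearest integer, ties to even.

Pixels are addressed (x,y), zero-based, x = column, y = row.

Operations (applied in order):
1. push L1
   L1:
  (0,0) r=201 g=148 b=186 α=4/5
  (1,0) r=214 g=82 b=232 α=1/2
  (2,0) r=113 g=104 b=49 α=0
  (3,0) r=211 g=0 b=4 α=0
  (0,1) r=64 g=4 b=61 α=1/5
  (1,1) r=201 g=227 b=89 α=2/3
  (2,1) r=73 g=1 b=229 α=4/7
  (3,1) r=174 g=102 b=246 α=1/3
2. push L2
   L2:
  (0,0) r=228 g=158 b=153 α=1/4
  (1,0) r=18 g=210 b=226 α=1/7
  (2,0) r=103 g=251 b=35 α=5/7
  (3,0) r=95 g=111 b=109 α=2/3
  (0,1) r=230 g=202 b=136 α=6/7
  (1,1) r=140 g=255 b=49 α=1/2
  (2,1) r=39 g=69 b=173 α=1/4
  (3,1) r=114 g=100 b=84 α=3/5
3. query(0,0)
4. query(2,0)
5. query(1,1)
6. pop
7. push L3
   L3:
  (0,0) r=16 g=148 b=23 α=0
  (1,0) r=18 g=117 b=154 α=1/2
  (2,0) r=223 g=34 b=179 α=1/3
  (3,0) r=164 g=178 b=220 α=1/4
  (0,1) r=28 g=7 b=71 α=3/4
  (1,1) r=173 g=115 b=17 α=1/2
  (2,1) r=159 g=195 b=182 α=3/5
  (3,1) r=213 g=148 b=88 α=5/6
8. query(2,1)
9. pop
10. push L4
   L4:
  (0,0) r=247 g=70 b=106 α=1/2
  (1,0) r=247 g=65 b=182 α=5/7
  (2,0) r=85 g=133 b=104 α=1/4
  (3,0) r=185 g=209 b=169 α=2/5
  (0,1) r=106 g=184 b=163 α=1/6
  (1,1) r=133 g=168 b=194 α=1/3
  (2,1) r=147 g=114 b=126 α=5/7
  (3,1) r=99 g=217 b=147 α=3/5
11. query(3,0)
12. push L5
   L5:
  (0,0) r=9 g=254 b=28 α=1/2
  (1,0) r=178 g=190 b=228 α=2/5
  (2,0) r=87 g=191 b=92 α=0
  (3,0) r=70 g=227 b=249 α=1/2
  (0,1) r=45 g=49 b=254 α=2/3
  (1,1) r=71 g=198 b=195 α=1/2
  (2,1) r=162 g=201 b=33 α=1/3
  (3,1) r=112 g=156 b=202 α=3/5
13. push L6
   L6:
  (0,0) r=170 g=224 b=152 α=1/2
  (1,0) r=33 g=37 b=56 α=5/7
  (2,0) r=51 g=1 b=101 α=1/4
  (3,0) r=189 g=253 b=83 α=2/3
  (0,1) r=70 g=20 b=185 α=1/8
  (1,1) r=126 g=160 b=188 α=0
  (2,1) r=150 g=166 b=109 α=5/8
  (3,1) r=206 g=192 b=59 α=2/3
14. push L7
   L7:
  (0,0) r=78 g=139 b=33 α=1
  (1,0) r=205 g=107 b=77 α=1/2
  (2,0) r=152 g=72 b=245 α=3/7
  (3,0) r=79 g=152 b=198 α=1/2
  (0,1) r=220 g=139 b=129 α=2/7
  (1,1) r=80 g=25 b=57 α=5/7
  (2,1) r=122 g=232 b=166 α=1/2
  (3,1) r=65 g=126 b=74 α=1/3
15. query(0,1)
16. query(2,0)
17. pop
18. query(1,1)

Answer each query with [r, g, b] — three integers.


at x=0,y=0 over L1,L2:
L1 α=4/5: [804/5, 592/5, 744/5]
L2 α=1/4: [888/5, 1283/10, 2997/20]
→ [178, 128, 150]

(2,0) stack=L1,L2; from [0,0,0]:
L1 α=0: [0, 0, 0]
L2 α=5/7: [515/7, 1255/7, 25]
→ [74, 179, 25]

query (1,1) [L1,L2] — begin 0,0,0
after L1 α=2/3: [134, 454/3, 178/3]
after L2 α=1/2: [137, 1219/6, 325/6]
= [137, 203, 54]

query (2,1) [L1,L3] — begin 0,0,0
L1 α=4/7: [292/7, 4/7, 916/7]
L3 α=3/5: [3923/35, 4103/35, 5654/35]
rounded: [112, 117, 162]

(3,0) stack=L1,L4; from [0,0,0]:
+L1 (α=0) → [0, 0, 0]
+L4 (α=2/5) → [74, 418/5, 338/5]
→ [74, 84, 68]

at x=0,y=1 over L1,L4,L5,L6,L7:
L1 α=1/5: [64/5, 4/5, 61/5]
L4 α=1/6: [85/3, 94/3, 112/3]
L5 α=2/3: [355/9, 388/9, 1636/9]
L6 α=1/8: [3115/72, 362/9, 13117/72]
L7 α=2/7: [47255/504, 616/9, 12023/72]
→ [94, 68, 167]

query (2,0) [L1,L4,L5,L6,L7] — begin 0,0,0
after L1 α=0: [0, 0, 0]
after L4 α=1/4: [85/4, 133/4, 26]
after L5 α=0: [85/4, 133/4, 26]
after L6 α=1/4: [459/16, 403/16, 179/4]
after L7 α=3/7: [2283/28, 181/4, 914/7]
rounded: [82, 45, 131]

query (1,1) [L1,L4,L5,L6] — begin 0,0,0
after L1 α=2/3: [134, 454/3, 178/3]
after L4 α=1/3: [401/3, 1412/9, 938/9]
after L5 α=1/2: [307/3, 1597/9, 2693/18]
after L6 α=0: [307/3, 1597/9, 2693/18]
= [102, 177, 150]


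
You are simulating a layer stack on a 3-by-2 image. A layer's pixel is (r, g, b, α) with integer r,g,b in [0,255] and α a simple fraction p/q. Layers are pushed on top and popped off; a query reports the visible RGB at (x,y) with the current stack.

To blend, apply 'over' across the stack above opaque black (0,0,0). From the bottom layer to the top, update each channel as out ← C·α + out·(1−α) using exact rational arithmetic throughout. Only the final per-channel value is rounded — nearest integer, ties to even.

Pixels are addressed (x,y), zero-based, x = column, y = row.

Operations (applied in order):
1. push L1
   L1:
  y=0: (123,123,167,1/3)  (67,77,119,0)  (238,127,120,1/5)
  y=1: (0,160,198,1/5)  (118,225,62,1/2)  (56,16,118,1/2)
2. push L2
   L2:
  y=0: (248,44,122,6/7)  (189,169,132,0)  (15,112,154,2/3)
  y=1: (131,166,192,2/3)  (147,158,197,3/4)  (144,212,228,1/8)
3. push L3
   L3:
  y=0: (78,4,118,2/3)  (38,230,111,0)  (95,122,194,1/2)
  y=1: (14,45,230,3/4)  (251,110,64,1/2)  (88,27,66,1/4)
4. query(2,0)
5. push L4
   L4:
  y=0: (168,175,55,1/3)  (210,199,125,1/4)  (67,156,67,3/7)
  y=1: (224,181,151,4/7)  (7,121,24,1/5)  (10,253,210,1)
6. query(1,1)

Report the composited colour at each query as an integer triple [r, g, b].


(2,0) stack=L1,L2,L3; from [0,0,0]:
+L1 (α=1/5) → [238/5, 127/5, 24]
+L2 (α=2/3) → [388/15, 1247/15, 332/3]
+L3 (α=1/2) → [1813/30, 3077/30, 457/3]
→ [60, 103, 152]

at x=1,y=1 over L1,L2,L3,L4:
L1 α=1/2: [59, 225/2, 31]
L2 α=3/4: [125, 1173/8, 311/2]
L3 α=1/2: [188, 2053/16, 439/4]
L4 α=1/5: [759/5, 2537/20, 463/5]
→ [152, 127, 93]


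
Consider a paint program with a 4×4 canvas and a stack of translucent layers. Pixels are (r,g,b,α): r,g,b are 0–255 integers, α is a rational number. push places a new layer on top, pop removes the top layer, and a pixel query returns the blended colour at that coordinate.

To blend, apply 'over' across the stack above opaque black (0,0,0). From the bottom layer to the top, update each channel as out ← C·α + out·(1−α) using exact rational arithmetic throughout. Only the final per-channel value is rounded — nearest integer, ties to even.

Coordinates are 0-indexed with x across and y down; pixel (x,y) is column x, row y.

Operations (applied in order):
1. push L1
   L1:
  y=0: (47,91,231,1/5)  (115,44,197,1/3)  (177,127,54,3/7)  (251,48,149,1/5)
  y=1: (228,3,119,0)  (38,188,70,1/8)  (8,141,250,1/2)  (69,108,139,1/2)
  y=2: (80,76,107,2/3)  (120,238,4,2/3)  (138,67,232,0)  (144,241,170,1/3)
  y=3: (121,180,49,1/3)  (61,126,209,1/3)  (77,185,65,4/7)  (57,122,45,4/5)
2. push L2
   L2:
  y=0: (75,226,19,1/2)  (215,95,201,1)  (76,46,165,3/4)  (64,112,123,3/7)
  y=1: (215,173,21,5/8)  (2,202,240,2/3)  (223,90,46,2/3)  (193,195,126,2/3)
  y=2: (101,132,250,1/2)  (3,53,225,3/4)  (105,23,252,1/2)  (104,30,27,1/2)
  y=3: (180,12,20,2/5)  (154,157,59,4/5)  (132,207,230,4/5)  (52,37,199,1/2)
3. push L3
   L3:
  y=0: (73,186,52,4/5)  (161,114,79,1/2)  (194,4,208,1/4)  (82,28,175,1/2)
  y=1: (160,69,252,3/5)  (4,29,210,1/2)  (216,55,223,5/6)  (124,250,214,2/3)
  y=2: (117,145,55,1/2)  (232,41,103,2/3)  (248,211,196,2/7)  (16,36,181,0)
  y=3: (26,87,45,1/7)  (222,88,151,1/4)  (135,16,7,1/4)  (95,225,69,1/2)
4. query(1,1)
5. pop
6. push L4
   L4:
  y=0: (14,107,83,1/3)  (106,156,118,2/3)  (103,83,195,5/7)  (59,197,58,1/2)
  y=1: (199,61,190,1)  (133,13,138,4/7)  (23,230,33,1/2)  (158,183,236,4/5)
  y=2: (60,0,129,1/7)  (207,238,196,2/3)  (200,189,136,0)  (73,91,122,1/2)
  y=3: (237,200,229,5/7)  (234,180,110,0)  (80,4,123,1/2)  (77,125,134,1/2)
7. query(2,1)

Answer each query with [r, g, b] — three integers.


(1,1) stack=L1,L2,L3; from [0,0,0]:
L1 α=1/8: [19/4, 47/2, 35/4]
L2 α=2/3: [35/12, 285/2, 1955/12]
L3 α=1/2: [83/24, 343/4, 4475/24]
→ [3, 86, 186]

at x=2,y=1 over L1,L2,L4:
+L1 (α=1/2) → [4, 141/2, 125]
+L2 (α=2/3) → [150, 167/2, 217/3]
+L4 (α=1/2) → [173/2, 627/4, 158/3]
→ [86, 157, 53]


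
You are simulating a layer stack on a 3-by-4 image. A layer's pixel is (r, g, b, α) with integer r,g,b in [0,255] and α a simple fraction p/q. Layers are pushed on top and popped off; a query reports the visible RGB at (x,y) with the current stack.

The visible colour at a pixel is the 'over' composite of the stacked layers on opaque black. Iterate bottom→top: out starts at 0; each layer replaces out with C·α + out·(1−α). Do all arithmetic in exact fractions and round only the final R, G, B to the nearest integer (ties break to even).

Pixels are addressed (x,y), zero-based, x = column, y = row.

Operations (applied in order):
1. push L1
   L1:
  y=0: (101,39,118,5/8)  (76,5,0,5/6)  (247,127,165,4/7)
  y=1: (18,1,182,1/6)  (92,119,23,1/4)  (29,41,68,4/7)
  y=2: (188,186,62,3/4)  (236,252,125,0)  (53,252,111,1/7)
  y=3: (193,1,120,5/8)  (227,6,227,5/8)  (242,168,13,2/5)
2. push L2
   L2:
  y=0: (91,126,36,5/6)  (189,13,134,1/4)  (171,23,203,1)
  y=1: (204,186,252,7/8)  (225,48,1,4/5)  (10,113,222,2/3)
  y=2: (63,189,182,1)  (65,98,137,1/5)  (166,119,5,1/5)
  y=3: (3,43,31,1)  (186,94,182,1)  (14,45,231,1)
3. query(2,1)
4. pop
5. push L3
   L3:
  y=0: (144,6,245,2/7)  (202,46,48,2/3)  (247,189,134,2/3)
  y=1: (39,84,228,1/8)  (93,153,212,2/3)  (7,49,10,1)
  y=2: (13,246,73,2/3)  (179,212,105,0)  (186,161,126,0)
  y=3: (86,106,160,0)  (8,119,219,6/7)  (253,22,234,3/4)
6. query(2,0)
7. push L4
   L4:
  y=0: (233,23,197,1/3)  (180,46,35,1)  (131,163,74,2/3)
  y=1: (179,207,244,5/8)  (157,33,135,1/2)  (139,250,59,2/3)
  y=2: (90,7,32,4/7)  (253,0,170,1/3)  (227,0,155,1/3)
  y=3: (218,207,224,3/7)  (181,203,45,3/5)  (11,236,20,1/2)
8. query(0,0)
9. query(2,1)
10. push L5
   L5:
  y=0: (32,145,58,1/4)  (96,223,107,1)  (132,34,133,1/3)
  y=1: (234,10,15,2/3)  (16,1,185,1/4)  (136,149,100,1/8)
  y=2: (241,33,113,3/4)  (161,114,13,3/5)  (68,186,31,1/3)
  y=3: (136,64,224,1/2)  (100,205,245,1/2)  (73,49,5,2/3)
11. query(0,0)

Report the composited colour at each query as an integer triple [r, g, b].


(2,1) stack=L1,L2; from [0,0,0]:
L1 α=4/7: [116/7, 164/7, 272/7]
L2 α=2/3: [256/21, 582/7, 3380/21]
= [12, 83, 161]

(2,0) stack=L1,L3; from [0,0,0]:
+L1 (α=4/7) → [988/7, 508/7, 660/7]
+L3 (α=2/3) → [1482/7, 3154/21, 2536/21]
→ [212, 150, 121]

at x=0,y=0 over L1,L3,L4:
L1 α=5/8: [505/8, 195/8, 295/4]
L3 α=2/7: [4829/56, 153/8, 3435/28]
L4 α=1/3: [11353/84, 245/12, 6193/42]
rounded: [135, 20, 147]

(2,1) stack=L1,L3,L4; from [0,0,0]:
+L1 (α=4/7) → [116/7, 164/7, 272/7]
+L3 (α=1) → [7, 49, 10]
+L4 (α=2/3) → [95, 183, 128/3]
rounded: [95, 183, 43]

at x=0,y=0 over L1,L3,L4,L5:
+L1 (α=5/8) → [505/8, 195/8, 295/4]
+L3 (α=2/7) → [4829/56, 153/8, 3435/28]
+L4 (α=1/3) → [11353/84, 245/12, 6193/42]
+L5 (α=1/4) → [12249/112, 825/16, 7005/56]
rounded: [109, 52, 125]


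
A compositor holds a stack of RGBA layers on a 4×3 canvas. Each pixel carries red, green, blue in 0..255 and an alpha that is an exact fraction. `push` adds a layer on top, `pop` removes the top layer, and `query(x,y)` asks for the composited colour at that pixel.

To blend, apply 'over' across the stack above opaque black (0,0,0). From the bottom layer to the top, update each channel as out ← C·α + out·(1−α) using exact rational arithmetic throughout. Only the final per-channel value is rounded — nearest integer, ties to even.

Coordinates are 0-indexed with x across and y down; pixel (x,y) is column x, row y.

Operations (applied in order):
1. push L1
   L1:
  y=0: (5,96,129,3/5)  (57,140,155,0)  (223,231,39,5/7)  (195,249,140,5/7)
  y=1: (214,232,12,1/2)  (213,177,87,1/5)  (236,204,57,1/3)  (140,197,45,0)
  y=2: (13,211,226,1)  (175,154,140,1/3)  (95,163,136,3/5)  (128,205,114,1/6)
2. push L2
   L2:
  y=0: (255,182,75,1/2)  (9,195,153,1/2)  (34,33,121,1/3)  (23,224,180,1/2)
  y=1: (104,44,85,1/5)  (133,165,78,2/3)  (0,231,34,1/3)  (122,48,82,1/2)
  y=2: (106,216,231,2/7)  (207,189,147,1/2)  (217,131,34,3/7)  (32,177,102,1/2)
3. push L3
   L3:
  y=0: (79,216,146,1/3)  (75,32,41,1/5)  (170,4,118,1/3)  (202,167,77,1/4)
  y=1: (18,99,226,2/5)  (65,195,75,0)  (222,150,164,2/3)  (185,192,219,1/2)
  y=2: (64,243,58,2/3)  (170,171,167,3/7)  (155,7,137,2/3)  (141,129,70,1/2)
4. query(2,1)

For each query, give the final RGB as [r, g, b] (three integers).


(2,1) stack=L1,L2,L3; from [0,0,0]:
+L1 (α=1/3) → [236/3, 68, 19]
+L2 (α=1/3) → [472/9, 367/3, 24]
+L3 (α=2/3) → [4468/27, 1267/9, 352/3]
= [165, 141, 117]


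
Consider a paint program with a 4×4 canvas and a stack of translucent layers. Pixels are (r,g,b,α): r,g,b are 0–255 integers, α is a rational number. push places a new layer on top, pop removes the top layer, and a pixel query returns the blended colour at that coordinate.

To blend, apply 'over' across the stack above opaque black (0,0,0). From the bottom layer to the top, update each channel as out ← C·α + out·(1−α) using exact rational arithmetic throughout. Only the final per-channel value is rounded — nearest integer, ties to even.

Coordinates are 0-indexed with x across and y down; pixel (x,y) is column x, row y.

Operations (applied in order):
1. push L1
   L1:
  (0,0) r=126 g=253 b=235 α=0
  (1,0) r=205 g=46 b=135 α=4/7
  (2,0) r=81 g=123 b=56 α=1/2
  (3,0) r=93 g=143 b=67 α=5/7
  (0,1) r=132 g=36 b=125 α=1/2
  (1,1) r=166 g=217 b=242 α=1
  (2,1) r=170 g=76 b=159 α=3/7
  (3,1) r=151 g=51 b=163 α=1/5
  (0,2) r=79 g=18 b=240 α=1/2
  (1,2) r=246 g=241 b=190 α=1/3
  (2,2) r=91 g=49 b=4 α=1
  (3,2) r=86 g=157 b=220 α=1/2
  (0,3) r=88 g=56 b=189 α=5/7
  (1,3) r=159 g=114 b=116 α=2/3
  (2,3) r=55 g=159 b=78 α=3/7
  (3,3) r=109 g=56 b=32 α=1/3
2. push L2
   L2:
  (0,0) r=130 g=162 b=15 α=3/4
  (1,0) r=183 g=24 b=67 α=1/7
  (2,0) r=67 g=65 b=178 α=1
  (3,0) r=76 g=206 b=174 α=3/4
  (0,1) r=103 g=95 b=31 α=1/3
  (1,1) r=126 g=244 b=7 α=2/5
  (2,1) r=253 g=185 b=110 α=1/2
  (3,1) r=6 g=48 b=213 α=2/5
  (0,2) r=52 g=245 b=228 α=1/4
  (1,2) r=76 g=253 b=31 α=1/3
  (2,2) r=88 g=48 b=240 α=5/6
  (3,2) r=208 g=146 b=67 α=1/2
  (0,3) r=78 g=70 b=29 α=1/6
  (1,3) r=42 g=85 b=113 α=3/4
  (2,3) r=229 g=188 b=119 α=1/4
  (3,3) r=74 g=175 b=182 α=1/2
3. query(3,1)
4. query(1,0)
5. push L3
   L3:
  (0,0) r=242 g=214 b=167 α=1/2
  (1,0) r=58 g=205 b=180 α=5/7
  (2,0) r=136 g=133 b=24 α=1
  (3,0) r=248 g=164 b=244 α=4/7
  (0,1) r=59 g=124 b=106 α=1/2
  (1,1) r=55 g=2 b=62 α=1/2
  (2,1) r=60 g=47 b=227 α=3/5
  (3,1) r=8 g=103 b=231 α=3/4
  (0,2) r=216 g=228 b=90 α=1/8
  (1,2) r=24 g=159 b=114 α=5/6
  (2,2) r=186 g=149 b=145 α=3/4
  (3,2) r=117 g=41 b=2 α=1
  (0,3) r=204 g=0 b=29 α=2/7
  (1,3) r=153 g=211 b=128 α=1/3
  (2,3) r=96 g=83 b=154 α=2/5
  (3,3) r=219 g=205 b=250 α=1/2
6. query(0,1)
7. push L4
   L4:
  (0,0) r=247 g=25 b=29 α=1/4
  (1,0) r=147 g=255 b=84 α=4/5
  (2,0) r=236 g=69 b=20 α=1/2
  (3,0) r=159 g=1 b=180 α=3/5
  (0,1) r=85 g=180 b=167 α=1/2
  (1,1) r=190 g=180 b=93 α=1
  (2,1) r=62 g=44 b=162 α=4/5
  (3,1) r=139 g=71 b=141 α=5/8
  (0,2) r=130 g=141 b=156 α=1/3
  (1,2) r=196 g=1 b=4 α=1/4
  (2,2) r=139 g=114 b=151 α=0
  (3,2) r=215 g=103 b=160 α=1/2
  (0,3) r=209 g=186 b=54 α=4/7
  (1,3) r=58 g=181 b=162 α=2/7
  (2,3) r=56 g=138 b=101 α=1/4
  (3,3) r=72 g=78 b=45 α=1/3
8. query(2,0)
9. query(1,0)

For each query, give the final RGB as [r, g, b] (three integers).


(3,1) stack=L1,L2; from [0,0,0]:
+L1 (α=1/5) → [151/5, 51/5, 163/5]
+L2 (α=2/5) → [513/25, 633/25, 2619/25]
rounded: [21, 25, 105]

query (1,0) [L1,L2] — begin 0,0,0
after L1 α=4/7: [820/7, 184/7, 540/7]
after L2 α=1/7: [6201/49, 1272/49, 3709/49]
→ [127, 26, 76]

query (0,1) [L1,L2,L3] — begin 0,0,0
after L1 α=1/2: [66, 18, 125/2]
after L2 α=1/3: [235/3, 131/3, 52]
after L3 α=1/2: [206/3, 503/6, 79]
rounded: [69, 84, 79]

at x=2,y=0 over L1,L2,L3,L4:
after L1 α=1/2: [81/2, 123/2, 28]
after L2 α=1: [67, 65, 178]
after L3 α=1: [136, 133, 24]
after L4 α=1/2: [186, 101, 22]
rounded: [186, 101, 22]

query (1,0) [L1,L2,L3,L4] — begin 0,0,0
after L1 α=4/7: [820/7, 184/7, 540/7]
after L2 α=1/7: [6201/49, 1272/49, 3709/49]
after L3 α=5/7: [26612/343, 52769/343, 51518/343]
after L4 α=4/5: [228296/1715, 402629/1715, 166766/1715]
→ [133, 235, 97]


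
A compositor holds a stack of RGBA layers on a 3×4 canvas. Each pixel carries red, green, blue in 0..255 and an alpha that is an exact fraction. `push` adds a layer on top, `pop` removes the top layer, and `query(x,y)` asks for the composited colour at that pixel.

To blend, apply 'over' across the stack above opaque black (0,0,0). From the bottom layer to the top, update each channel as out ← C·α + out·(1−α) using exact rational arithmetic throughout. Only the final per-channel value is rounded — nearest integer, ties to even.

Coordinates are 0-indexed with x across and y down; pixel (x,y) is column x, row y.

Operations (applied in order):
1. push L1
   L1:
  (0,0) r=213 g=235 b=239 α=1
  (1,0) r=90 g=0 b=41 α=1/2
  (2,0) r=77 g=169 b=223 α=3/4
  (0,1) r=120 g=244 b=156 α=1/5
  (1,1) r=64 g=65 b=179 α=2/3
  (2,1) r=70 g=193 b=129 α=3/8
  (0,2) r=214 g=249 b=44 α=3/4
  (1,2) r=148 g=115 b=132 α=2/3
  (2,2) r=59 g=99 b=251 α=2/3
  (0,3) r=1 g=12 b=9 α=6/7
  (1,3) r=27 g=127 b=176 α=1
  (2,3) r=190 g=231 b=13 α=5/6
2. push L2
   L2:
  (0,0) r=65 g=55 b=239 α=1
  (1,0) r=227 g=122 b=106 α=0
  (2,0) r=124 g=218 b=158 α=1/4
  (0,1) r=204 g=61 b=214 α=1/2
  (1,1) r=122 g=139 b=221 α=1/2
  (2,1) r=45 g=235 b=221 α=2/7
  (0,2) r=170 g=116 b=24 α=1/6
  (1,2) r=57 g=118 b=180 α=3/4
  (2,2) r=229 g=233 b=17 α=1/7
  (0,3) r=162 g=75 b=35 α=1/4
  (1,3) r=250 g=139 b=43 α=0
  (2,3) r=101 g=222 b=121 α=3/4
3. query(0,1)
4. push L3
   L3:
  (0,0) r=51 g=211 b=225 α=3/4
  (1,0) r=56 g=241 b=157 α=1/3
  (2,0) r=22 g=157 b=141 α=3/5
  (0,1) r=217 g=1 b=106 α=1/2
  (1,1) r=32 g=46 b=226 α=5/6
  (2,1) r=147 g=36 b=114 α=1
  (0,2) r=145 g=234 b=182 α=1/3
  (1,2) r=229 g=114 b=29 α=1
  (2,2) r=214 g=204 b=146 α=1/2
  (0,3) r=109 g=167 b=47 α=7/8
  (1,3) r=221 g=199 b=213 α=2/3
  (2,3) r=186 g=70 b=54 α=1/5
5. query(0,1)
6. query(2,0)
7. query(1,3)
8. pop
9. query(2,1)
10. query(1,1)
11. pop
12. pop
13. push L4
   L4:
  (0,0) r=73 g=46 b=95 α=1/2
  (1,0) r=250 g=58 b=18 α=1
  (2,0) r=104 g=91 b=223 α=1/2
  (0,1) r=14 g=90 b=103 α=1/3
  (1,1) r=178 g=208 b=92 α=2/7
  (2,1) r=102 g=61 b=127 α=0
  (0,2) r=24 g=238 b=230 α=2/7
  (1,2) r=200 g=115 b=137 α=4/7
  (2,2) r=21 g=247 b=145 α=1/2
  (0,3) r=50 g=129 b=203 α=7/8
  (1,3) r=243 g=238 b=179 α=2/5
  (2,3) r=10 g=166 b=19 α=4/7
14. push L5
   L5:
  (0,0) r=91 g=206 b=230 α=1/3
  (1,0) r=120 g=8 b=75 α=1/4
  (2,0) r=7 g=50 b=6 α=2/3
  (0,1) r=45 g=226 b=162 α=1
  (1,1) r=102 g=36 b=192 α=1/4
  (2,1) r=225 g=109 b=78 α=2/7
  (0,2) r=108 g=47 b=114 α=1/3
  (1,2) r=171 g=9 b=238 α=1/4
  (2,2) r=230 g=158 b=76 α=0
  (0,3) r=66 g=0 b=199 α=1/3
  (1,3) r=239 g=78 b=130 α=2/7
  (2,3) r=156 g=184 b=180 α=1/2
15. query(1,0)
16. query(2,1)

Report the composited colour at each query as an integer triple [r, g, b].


query (0,1) [L1,L2] — begin 0,0,0
+L1 (α=1/5) → [24, 244/5, 156/5]
+L2 (α=1/2) → [114, 549/10, 613/5]
→ [114, 55, 123]

at x=0,y=1 over L1,L2,L3:
after L1 α=1/5: [24, 244/5, 156/5]
after L2 α=1/2: [114, 549/10, 613/5]
after L3 α=1/2: [331/2, 559/20, 1143/10]
→ [166, 28, 114]

query (2,0) [L1,L2,L3] — begin 0,0,0
after L1 α=3/4: [231/4, 507/4, 669/4]
after L2 α=1/4: [1189/16, 2393/16, 2639/16]
after L3 α=3/5: [1717/40, 6161/40, 6023/40]
rounded: [43, 154, 151]

query (1,3) [L1,L2,L3] — begin 0,0,0
L1 α=1: [27, 127, 176]
L2 α=0: [27, 127, 176]
L3 α=2/3: [469/3, 175, 602/3]
→ [156, 175, 201]

query (2,1) [L1,L2] — begin 0,0,0
after L1 α=3/8: [105/4, 579/8, 387/8]
after L2 α=2/7: [885/28, 6655/56, 5471/56]
= [32, 119, 98]

query (1,1) [L1,L2] — begin 0,0,0
after L1 α=2/3: [128/3, 130/3, 358/3]
after L2 α=1/2: [247/3, 547/6, 1021/6]
= [82, 91, 170]

at x=1,y=0 over L4,L5:
after L4 α=1: [250, 58, 18]
after L5 α=1/4: [435/2, 91/2, 129/4]
= [218, 46, 32]

at x=2,y=1 over L4,L5:
after L4 α=0: [0, 0, 0]
after L5 α=2/7: [450/7, 218/7, 156/7]
→ [64, 31, 22]


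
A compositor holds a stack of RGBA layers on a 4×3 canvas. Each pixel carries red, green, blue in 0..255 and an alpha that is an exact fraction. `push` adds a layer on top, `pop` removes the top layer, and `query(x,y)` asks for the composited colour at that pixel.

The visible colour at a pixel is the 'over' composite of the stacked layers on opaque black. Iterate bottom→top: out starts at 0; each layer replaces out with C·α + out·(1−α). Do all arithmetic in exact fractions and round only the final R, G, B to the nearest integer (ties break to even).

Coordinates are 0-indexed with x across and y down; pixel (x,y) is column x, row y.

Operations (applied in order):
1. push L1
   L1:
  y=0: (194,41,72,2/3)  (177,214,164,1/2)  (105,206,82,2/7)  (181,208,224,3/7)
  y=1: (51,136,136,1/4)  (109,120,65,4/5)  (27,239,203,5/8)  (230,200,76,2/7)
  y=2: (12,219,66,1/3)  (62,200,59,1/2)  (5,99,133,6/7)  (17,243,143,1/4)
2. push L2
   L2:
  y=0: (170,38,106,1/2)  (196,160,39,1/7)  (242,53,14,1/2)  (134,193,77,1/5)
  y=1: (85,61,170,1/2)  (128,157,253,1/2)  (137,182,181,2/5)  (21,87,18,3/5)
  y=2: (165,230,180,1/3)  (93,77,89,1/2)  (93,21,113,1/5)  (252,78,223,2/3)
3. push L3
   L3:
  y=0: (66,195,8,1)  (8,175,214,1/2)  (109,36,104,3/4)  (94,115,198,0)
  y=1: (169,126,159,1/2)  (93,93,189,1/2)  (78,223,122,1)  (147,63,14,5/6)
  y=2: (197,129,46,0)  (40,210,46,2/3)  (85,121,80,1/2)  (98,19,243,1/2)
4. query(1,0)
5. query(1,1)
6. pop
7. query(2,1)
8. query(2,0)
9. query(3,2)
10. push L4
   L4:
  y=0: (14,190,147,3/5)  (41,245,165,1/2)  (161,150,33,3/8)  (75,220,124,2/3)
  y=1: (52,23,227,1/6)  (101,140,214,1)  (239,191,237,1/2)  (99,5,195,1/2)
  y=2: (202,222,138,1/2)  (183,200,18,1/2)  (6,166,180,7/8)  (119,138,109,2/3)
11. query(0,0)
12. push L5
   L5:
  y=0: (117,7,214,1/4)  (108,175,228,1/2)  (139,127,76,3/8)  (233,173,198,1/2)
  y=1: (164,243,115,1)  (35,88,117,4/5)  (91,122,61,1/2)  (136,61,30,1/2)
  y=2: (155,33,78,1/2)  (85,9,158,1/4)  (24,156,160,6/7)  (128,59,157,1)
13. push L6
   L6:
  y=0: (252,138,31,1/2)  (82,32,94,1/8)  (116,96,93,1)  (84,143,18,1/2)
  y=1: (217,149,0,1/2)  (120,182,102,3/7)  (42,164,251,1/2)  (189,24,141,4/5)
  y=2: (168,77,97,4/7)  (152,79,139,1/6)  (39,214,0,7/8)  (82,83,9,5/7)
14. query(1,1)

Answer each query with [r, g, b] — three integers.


at x=1,y=0 over L1,L2,L3:
+L1 (α=1/2) → [177/2, 107, 82]
+L2 (α=1/7) → [727/7, 802/7, 531/7]
+L3 (α=1/2) → [783/14, 2027/14, 2029/14]
rounded: [56, 145, 145]

query (1,1) [L1,L2,L3] — begin 0,0,0
+L1 (α=4/5) → [436/5, 96, 52]
+L2 (α=1/2) → [538/5, 253/2, 305/2]
+L3 (α=1/2) → [1003/10, 439/4, 683/4]
→ [100, 110, 171]

(2,1) stack=L1,L2; from [0,0,0]:
L1 α=5/8: [135/8, 1195/8, 1015/8]
L2 α=2/5: [2597/40, 6497/40, 5941/40]
= [65, 162, 149]

at x=2,y=0 over L1,L2:
after L1 α=2/7: [30, 412/7, 164/7]
after L2 α=1/2: [136, 783/14, 131/7]
rounded: [136, 56, 19]

at x=3,y=2 over L1,L2:
after L1 α=1/4: [17/4, 243/4, 143/4]
after L2 α=2/3: [2033/12, 289/4, 1927/12]
= [169, 72, 161]

(0,0) stack=L1,L2,L4; from [0,0,0]:
L1 α=2/3: [388/3, 82/3, 48]
L2 α=1/2: [449/3, 98/3, 77]
L4 α=3/5: [1024/15, 1906/15, 119]
→ [68, 127, 119]

at x=1,y=1 over L1,L2,L4,L5,L6:
after L1 α=4/5: [436/5, 96, 52]
after L2 α=1/2: [538/5, 253/2, 305/2]
after L4 α=1: [101, 140, 214]
after L5 α=4/5: [241/5, 492/5, 682/5]
after L6 α=3/7: [2764/35, 4698/35, 4258/35]
→ [79, 134, 122]


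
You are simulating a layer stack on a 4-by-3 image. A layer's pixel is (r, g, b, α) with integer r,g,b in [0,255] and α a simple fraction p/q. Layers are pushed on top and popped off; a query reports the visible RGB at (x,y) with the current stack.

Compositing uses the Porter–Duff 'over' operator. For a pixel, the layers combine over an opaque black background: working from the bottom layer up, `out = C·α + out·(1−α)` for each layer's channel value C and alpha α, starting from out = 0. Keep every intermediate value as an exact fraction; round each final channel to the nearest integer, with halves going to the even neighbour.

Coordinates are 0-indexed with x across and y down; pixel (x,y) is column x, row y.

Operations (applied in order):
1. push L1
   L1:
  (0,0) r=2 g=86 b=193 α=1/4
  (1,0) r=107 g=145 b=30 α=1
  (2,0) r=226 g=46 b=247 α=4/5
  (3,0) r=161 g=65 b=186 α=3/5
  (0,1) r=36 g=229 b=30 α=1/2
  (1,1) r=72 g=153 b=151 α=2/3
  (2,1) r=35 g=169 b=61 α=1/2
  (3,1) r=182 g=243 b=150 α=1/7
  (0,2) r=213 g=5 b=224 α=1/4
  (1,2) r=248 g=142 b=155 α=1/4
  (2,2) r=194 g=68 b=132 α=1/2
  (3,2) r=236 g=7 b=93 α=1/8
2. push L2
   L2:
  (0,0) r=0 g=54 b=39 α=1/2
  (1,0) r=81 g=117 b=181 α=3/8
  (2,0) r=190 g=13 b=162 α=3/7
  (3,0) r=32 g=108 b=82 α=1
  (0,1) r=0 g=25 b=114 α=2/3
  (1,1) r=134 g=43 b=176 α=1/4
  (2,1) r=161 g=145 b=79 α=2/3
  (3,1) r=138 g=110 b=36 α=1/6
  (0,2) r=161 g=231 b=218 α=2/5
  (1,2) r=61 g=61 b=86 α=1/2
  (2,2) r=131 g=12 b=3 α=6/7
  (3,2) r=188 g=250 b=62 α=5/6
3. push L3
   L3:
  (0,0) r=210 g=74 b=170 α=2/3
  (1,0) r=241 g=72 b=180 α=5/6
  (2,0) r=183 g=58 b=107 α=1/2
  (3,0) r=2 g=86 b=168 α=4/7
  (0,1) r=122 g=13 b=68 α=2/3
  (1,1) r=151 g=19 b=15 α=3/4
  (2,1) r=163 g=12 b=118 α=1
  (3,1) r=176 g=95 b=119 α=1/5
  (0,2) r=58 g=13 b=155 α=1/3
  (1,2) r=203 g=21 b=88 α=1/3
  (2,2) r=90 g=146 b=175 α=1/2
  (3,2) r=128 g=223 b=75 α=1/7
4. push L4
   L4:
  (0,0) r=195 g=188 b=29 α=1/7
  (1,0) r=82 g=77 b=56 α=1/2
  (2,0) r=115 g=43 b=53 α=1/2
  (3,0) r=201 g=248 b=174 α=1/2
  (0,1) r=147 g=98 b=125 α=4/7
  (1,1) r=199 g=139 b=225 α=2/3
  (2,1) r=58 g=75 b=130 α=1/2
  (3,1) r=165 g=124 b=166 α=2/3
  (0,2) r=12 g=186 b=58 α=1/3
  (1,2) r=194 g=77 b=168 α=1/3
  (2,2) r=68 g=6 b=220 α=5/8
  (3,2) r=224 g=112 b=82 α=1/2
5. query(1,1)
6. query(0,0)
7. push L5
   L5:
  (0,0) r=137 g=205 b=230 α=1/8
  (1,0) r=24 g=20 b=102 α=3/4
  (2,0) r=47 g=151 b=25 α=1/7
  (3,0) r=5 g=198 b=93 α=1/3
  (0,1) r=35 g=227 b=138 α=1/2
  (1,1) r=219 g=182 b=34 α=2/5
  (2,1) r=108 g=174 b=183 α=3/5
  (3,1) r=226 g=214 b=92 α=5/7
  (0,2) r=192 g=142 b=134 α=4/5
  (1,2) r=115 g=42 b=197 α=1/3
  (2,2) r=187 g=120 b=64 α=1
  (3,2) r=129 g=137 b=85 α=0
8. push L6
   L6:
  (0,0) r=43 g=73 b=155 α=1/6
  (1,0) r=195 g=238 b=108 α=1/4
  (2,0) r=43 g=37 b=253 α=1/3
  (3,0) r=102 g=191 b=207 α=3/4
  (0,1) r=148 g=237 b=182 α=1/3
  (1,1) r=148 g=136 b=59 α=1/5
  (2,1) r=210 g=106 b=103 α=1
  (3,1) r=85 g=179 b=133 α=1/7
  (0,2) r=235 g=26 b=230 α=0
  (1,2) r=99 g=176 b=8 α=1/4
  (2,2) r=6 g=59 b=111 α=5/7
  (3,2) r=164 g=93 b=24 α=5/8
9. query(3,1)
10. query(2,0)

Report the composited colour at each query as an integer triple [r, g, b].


(1,1) stack=L1,L2,L3,L4; from [0,0,0]:
L1 α=2/3: [48, 102, 302/3]
L2 α=1/4: [139/2, 349/4, 239/2]
L3 α=3/4: [1045/8, 577/16, 329/8]
L4 α=2/3: [4229/24, 1675/16, 3929/24]
= [176, 105, 164]

(0,0) stack=L1,L2,L3,L4; from [0,0,0]:
after L1 α=1/4: [1/2, 43/2, 193/4]
after L2 α=1/2: [1/4, 151/4, 349/8]
after L3 α=2/3: [1681/12, 743/12, 1023/8]
after L4 α=1/7: [2071/14, 1119/14, 455/4]
rounded: [148, 80, 114]

query (3,1) [L1,L2,L3,L4,L5,L6] — begin 0,0,0
L1 α=1/7: [26, 243/7, 150/7]
L2 α=1/6: [134/3, 1985/42, 167/7]
L3 α=1/5: [1064/15, 1193/21, 1501/35]
L4 α=2/3: [6014/45, 6401/63, 13121/105]
L5 α=5/7: [62878/315, 80212/441, 74542/735]
L6 α=1/7: [134681/735, 186737/1029, 181669/1715]
rounded: [183, 181, 106]

at x=2,y=0 over L1,L2,L3,L4,L5,L6:
L1 α=4/5: [904/5, 184/5, 988/5]
L2 α=3/7: [6466/35, 133/5, 6382/35]
L3 α=1/2: [12871/70, 423/10, 10127/70]
L4 α=1/2: [20921/140, 853/20, 13837/140]
L5 α=1/7: [66053/490, 4069/70, 43261/490]
L6 α=1/3: [76588/735, 1788/35, 35082/245]
= [104, 51, 143]


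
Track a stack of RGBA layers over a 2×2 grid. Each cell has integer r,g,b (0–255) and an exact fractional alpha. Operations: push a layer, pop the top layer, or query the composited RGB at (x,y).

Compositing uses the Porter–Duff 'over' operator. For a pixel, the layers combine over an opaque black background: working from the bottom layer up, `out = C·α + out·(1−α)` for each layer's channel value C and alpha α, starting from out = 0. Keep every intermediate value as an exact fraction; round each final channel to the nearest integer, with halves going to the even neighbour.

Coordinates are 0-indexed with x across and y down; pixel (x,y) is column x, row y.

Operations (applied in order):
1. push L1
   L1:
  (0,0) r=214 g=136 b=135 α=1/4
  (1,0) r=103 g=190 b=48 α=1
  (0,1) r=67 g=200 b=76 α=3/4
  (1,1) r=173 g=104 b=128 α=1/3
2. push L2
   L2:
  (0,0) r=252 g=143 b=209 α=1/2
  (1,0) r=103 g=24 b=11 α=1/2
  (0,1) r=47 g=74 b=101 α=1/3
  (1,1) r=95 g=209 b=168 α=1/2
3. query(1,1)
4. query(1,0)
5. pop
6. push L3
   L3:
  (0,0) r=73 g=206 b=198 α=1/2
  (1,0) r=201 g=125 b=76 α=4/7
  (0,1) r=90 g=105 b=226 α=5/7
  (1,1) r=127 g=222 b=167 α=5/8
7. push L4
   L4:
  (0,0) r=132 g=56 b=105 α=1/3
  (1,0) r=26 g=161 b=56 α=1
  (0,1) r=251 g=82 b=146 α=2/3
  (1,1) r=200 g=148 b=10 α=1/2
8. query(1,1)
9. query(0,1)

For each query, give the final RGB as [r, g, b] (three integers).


query (1,1) [L1,L2] — begin 0,0,0
L1 α=1/3: [173/3, 104/3, 128/3]
L2 α=1/2: [229/3, 731/6, 316/3]
→ [76, 122, 105]

at x=1,y=0 over L1,L2:
+L1 (α=1) → [103, 190, 48]
+L2 (α=1/2) → [103, 107, 59/2]
→ [103, 107, 30]

query (1,1) [L1,L3,L4] — begin 0,0,0
+L1 (α=1/3) → [173/3, 104/3, 128/3]
+L3 (α=5/8) → [101, 607/4, 963/8]
+L4 (α=1/2) → [301/2, 1199/8, 1043/16]
→ [150, 150, 65]

(0,1) stack=L1,L3,L4; from [0,0,0]:
L1 α=3/4: [201/4, 150, 57]
L3 α=5/7: [1101/14, 825/7, 1244/7]
L4 α=2/3: [8129/42, 1973/21, 1096/7]
rounded: [194, 94, 157]


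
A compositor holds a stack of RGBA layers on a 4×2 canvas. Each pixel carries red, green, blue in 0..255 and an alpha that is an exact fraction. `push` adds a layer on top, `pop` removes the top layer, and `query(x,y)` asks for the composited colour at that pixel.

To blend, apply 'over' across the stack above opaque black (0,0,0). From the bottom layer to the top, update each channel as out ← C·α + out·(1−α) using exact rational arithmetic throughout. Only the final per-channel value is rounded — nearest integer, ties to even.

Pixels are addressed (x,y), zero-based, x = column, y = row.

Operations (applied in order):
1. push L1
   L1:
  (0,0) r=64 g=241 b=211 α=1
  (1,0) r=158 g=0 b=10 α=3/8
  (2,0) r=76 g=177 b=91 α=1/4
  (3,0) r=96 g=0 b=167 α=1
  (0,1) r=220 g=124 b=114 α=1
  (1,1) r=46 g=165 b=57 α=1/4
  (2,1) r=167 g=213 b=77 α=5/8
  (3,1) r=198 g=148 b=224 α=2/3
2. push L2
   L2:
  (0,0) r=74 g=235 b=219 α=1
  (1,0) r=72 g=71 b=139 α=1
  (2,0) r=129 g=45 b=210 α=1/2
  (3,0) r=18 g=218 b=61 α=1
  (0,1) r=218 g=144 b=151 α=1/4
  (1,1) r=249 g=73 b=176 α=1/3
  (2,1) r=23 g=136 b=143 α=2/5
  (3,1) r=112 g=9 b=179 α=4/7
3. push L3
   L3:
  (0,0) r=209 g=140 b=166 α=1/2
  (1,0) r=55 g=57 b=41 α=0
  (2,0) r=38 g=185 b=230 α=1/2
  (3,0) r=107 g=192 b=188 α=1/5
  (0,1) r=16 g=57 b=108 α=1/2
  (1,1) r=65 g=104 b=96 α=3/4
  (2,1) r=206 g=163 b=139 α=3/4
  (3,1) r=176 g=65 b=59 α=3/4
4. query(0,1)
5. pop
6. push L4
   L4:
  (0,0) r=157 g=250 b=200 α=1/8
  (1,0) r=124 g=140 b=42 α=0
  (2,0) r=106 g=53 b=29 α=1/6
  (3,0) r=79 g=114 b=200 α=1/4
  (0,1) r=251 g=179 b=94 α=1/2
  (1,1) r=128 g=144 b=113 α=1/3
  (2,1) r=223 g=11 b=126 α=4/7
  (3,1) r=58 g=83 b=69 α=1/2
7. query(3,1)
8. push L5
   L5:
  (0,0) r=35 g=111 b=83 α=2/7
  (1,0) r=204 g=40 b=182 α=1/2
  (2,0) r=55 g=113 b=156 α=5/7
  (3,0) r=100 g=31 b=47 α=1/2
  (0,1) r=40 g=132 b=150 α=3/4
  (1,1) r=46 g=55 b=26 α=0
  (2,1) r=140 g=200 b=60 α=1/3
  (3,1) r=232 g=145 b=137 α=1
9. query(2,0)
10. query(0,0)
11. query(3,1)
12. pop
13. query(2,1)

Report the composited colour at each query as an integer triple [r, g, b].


at x=0,y=1 over L1,L2,L3:
+L1 (α=1) → [220, 124, 114]
+L2 (α=1/4) → [439/2, 129, 493/4]
+L3 (α=1/2) → [471/4, 93, 925/8]
→ [118, 93, 116]

query (3,1) [L1,L2,L4] — begin 0,0,0
after L1 α=2/3: [132, 296/3, 448/3]
after L2 α=4/7: [844/7, 332/7, 1164/7]
after L4 α=1/2: [625/7, 913/14, 1647/14]
= [89, 65, 118]

at x=2,y=0 over L1,L2,L4,L5:
+L1 (α=1/4) → [19, 177/4, 91/4]
+L2 (α=1/2) → [74, 357/8, 931/8]
+L4 (α=1/6) → [238/3, 2209/48, 1629/16]
+L5 (α=5/7) → [1301/21, 15769/168, 7869/56]
rounded: [62, 94, 141]

at x=0,y=0 over L1,L2,L4,L5:
L1 α=1: [64, 241, 211]
L2 α=1: [74, 235, 219]
L4 α=1/8: [675/8, 1895/8, 1733/8]
L5 α=2/7: [3935/56, 11251/56, 9993/56]
rounded: [70, 201, 178]

at x=3,y=1 over L1,L2,L4,L5:
after L1 α=2/3: [132, 296/3, 448/3]
after L2 α=4/7: [844/7, 332/7, 1164/7]
after L4 α=1/2: [625/7, 913/14, 1647/14]
after L5 α=1: [232, 145, 137]
→ [232, 145, 137]

(2,1) stack=L1,L2,L4; from [0,0,0]:
L1 α=5/8: [835/8, 1065/8, 385/8]
L2 α=2/5: [2873/40, 5371/40, 3443/40]
L4 α=4/7: [44299/280, 17873/280, 30489/280]
= [158, 64, 109]


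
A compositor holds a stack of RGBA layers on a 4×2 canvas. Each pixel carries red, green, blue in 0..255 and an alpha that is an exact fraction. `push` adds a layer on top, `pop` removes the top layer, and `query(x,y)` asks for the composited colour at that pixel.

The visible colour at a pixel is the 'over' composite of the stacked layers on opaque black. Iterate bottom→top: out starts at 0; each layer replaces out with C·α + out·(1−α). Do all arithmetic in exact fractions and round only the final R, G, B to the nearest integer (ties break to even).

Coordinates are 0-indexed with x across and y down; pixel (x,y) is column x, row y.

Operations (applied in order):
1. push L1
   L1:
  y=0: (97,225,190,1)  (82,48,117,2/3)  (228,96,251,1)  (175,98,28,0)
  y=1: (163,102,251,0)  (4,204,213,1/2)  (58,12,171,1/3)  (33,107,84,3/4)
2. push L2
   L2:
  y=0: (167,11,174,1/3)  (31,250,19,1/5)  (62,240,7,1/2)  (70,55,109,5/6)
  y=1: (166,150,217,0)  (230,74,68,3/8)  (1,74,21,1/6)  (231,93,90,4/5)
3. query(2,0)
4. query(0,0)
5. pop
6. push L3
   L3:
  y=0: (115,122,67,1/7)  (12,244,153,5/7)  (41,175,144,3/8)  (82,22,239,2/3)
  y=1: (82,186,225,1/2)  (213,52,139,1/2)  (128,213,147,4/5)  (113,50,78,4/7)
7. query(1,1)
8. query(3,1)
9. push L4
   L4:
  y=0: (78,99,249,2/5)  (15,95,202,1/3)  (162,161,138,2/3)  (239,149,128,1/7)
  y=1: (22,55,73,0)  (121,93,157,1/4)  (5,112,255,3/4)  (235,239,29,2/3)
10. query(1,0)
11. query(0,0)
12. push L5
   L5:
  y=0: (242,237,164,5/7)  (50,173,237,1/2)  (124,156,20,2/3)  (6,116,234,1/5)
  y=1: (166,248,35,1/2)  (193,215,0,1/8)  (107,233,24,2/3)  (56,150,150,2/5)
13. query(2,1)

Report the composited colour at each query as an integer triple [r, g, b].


query (2,0) [L1,L2] — begin 0,0,0
after L1 α=1: [228, 96, 251]
after L2 α=1/2: [145, 168, 129]
= [145, 168, 129]

query (0,0) [L1,L2] — begin 0,0,0
L1 α=1: [97, 225, 190]
L2 α=1/3: [361/3, 461/3, 554/3]
rounded: [120, 154, 185]

query (1,1) [L1,L3] — begin 0,0,0
L1 α=1/2: [2, 102, 213/2]
L3 α=1/2: [215/2, 77, 491/4]
rounded: [108, 77, 123]

(3,1) stack=L1,L3; from [0,0,0]:
after L1 α=3/4: [99/4, 321/4, 63]
after L3 α=4/7: [2105/28, 1763/28, 501/7]
= [75, 63, 72]

(1,0) stack=L1,L3,L4; from [0,0,0]:
after L1 α=2/3: [164/3, 32, 78]
after L3 α=5/7: [508/21, 1284/7, 921/7]
after L4 α=1/3: [1331/63, 3233/21, 3256/21]
= [21, 154, 155]

query (0,0) [L1,L3,L4] — begin 0,0,0
after L1 α=1: [97, 225, 190]
after L3 α=1/7: [697/7, 1472/7, 1207/7]
after L4 α=2/5: [3183/35, 5802/35, 7107/35]
→ [91, 166, 203]

(2,1) stack=L1,L3,L4,L5; from [0,0,0]:
after L1 α=1/3: [58/3, 4, 57]
after L3 α=4/5: [1594/15, 856/5, 129]
after L4 α=3/4: [1819/60, 634/5, 447/2]
after L5 α=2/3: [14659/180, 988/5, 181/2]
→ [81, 198, 90]


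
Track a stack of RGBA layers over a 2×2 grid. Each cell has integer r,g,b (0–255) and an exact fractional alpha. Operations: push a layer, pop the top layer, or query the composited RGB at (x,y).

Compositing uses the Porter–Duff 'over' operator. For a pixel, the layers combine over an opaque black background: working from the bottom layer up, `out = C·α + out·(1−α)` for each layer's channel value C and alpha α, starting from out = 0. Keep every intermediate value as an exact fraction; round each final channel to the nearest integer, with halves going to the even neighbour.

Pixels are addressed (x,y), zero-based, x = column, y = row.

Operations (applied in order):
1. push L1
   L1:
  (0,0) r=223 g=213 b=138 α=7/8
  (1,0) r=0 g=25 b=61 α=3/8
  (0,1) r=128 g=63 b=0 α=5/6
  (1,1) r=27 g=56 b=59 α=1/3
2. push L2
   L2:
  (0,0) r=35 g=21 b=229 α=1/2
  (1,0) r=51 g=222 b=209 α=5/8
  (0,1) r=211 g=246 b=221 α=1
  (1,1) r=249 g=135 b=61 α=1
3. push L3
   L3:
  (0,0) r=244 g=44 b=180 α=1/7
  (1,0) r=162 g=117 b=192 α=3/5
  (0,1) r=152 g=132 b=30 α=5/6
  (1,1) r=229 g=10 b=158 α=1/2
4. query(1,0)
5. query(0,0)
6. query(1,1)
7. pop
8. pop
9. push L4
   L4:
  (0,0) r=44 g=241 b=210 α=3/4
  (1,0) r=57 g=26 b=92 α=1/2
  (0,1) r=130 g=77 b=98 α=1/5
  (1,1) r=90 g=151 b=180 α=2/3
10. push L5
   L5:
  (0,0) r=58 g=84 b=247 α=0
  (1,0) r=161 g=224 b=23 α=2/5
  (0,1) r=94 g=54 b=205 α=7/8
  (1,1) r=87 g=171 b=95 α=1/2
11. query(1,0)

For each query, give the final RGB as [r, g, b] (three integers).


query (1,0) [L1,L2,L3] — begin 0,0,0
L1 α=3/8: [0, 75/8, 183/8]
L2 α=5/8: [255/8, 9105/64, 8909/64]
L3 α=3/5: [2199/20, 20337/160, 27341/160]
= [110, 127, 171]

at x=0,y=0 over L1,L2,L3:
L1 α=7/8: [1561/8, 1491/8, 483/4]
L2 α=1/2: [1841/16, 1659/16, 1399/8]
L3 α=1/7: [7475/56, 5329/56, 4917/28]
= [133, 95, 176]

(1,1) stack=L1,L2,L3; from [0,0,0]:
after L1 α=1/3: [9, 56/3, 59/3]
after L2 α=1: [249, 135, 61]
after L3 α=1/2: [239, 145/2, 219/2]
= [239, 72, 110]

at x=1,y=0 over L1,L4,L5:
+L1 (α=3/8) → [0, 75/8, 183/8]
+L4 (α=1/2) → [57/2, 283/16, 919/16]
+L5 (α=2/5) → [163/2, 8017/80, 3493/80]
rounded: [82, 100, 44]


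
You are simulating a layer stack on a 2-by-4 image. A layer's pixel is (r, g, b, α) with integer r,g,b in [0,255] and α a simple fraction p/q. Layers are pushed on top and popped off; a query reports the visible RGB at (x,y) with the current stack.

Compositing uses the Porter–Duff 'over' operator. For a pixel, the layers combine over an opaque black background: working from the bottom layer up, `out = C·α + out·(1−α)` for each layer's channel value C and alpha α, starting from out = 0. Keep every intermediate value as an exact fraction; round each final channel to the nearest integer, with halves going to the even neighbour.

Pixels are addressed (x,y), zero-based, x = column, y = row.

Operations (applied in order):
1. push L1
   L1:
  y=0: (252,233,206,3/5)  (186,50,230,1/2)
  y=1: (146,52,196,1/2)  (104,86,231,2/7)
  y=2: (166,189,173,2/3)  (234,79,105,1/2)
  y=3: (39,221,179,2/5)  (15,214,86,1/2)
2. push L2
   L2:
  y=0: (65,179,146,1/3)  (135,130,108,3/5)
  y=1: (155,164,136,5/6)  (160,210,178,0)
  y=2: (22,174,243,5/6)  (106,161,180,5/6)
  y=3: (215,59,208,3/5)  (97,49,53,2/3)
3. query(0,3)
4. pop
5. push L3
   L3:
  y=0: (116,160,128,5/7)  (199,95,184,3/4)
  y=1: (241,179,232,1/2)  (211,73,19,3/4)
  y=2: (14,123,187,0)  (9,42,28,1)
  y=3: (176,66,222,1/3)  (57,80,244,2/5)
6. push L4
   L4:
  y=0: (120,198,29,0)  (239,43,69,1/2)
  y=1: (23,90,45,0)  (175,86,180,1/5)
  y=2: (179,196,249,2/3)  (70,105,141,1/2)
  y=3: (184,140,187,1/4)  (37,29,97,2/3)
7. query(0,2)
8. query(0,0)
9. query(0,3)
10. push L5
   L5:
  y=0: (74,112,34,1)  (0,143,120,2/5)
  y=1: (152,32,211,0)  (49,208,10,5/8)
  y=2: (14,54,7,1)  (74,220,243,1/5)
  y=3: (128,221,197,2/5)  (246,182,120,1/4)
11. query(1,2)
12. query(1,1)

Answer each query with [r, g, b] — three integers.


query (0,3) [L1,L2] — begin 0,0,0
after L1 α=2/5: [78/5, 442/5, 358/5]
after L2 α=3/5: [3381/25, 1769/25, 3836/25]
→ [135, 71, 153]

(0,2) stack=L1,L3,L4; from [0,0,0]:
+L1 (α=2/3) → [332/3, 126, 346/3]
+L3 (α=0) → [332/3, 126, 346/3]
+L4 (α=2/3) → [1406/9, 518/3, 1840/9]
rounded: [156, 173, 204]

query (0,0) [L1,L3,L4] — begin 0,0,0
after L1 α=3/5: [756/5, 699/5, 618/5]
after L3 α=5/7: [4412/35, 5398/35, 4436/35]
after L4 α=0: [4412/35, 5398/35, 4436/35]
= [126, 154, 127]

at x=0,y=3 over L1,L3,L4:
+L1 (α=2/5) → [78/5, 442/5, 358/5]
+L3 (α=1/3) → [1036/15, 1214/15, 1826/15]
+L4 (α=1/4) → [489/5, 957/10, 2761/20]
→ [98, 96, 138]

query (1,2) [L1,L3,L4,L5] — begin 0,0,0
+L1 (α=1/2) → [117, 79/2, 105/2]
+L3 (α=1) → [9, 42, 28]
+L4 (α=1/2) → [79/2, 147/2, 169/2]
+L5 (α=1/5) → [232/5, 514/5, 581/5]
→ [46, 103, 116]

at x=1,y=1 over L1,L3,L4,L5:
after L1 α=2/7: [208/7, 172/7, 66]
after L3 α=3/4: [4639/28, 1705/28, 123/4]
after L4 α=1/5: [5864/35, 2307/35, 303/5]
after L5 α=5/8: [26167/280, 43321/280, 1159/40]
rounded: [93, 155, 29]
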